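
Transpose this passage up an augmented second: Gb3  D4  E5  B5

Gb3 becomes A3
D4 becomes E#4
E5 becomes F##5
B5 becomes C##6

A3 E#4 F##5 C##6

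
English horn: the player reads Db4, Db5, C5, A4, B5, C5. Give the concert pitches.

Written C4 on the English horn sounds as F3, a perfect fifth lower; apply that shift to every note.
Db4 becomes Gb3
Db5 becomes Gb4
C5 becomes F4
A4 becomes D4
B5 becomes E5
C5 becomes F4

Gb3 Gb4 F4 D4 E5 F4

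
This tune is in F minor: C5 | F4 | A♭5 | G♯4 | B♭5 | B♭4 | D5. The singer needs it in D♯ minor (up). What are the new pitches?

A#5 D#5 F#6 E##5 G#6 G#5 B#5

F minor to D♯ minor up is an augmented sixth, so every note moves up by that interval.
C5 becomes A#5
F4 becomes D#5
Ab5 becomes F#6
G#4 becomes E##5
Bb5 becomes G#6
Bb4 becomes G#5
D5 becomes B#5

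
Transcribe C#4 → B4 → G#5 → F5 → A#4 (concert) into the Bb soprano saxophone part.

Written C4 sounds as Bb3 on the Bb soprano saxophone, so concert pitches are written a major second up.
C#4 gives D#4
B4 gives C#5
G#5 gives A#5
F5 gives G5
A#4 gives B#4

D#4 C#5 A#5 G5 B#4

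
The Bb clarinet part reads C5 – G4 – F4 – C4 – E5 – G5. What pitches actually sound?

Written C4 on the Bb clarinet sounds as Bb3, a major second lower; apply that shift to every note.
C5 gives Bb4
G4 gives F4
F4 gives Eb4
C4 gives Bb3
E5 gives D5
G5 gives F5

Bb4 F4 Eb4 Bb3 D5 F5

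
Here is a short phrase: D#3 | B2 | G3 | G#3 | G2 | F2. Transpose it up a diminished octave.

D4 Bb3 Gb4 G4 Gb3 Fb3

A diminished octave up from D#3 gives D4.
B2 up a diminished octave is Bb3.
G3: an octave up reaches G, and 11 semitones makes it Gb4.
G#3 up a diminished octave is G4.
A diminished octave up from G2 gives Gb3.
A diminished octave up from F2 gives Fb3.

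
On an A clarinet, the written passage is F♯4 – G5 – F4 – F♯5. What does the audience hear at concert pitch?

D#4 E5 D4 D#5

The A clarinet sounds a minor third below written, so transpose each written note down a minor third.
F#4 becomes D#4
G5 becomes E5
F4 becomes D4
F#5 becomes D#5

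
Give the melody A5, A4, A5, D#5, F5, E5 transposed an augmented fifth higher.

E#6 E#5 E#6 A##5 C#6 B#5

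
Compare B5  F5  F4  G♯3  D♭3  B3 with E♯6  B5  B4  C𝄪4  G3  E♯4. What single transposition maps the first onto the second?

up an augmented fourth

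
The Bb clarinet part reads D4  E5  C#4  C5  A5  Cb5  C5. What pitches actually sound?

C4 D5 B3 Bb4 G5 Bbb4 Bb4

The Bb clarinet sounds a major second below written, so transpose each written note down a major second.
D4 → C4
E5 → D5
C#4 → B3
C5 → Bb4
A5 → G5
Cb5 → Bbb4
C5 → Bb4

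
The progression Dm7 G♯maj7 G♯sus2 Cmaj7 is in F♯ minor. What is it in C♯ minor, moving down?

F♯ minor down to C♯ minor is a perfect fourth; each chord root moves by that interval while the quality stays the same.
Dm7: root D down a perfect fourth → A, giving Am7.
G♯maj7: root G♯ down a perfect fourth → D#, giving D#maj7.
G♯sus2: root G♯ down a perfect fourth → D#, giving D#sus2.
Cmaj7: root C down a perfect fourth → G, giving Gmaj7.

Am7 D#maj7 D#sus2 Gmaj7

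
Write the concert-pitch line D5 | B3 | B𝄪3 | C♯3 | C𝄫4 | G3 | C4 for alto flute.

G5 E4 E##4 F#3 Fbb4 C4 F4

The alto flute sounds a perfect fourth below written, so the written part must be a perfect fourth above concert — transpose each note up.
D5 -> G5
B3 -> E4
B##3 -> E##4
C#3 -> F#3
Cbb4 -> Fbb4
G3 -> C4
C4 -> F4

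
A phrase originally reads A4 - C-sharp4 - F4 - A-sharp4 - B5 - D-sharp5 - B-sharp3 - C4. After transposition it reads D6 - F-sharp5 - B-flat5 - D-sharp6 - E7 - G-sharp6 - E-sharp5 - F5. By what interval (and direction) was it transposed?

From A4 to D6 is 11 letter names — an eleventh of some quality.
A4 to D6 is 17 semitones, which makes it a perfect eleventh; the second version is higher, so the direction is up.
Checking another pair — C4 → F5 — gives the same interval.

up a perfect eleventh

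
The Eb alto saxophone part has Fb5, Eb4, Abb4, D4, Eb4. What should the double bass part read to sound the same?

First find concert pitch: the Eb alto saxophone sounds a major sixth below written, so Fb5 Eb4 Abb4 D4 Eb4 sounds Abb4 Gb3 Cbb4 F3 Gb3.
Then write for double bass: it sounds a perfect octave below written, so the part must be a perfect octave above concert.
Abb4 → Abb5
Gb3 → Gb4
Cbb4 → Cbb5
F3 → F4
Gb3 → Gb4

Abb5 Gb4 Cbb5 F4 Gb4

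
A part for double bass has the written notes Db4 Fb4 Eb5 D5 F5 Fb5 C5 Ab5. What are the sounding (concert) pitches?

Db3 Fb3 Eb4 D4 F4 Fb4 C4 Ab4

The double bass sounds a perfect octave below written, so transpose each written note down a perfect octave.
Db4 gives Db3
Fb4 gives Fb3
Eb5 gives Eb4
D5 gives D4
F5 gives F4
Fb5 gives Fb4
C5 gives C4
Ab5 gives Ab4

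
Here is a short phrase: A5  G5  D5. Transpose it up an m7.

A5 up a minor seventh is G6.
A minor seventh up from G5 gives F6.
D5 up a minor seventh is C6.

G6 F6 C6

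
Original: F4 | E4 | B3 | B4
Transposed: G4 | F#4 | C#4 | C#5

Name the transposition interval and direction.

From F4 to G4 is 2 letter names — a second of some quality.
F4 to G4 is 2 semitones, which makes it a major second; the second version is higher, so the direction is up.
Checking another pair — B4 → C#5 — gives the same interval.

up a major second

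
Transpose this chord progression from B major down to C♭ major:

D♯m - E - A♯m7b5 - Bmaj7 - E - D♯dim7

Ebm Fb Bbm7b5 Cbmaj7 Fb Ebdim7

B major down to C♭ major is an augmented seventh; each chord root moves by that interval while the quality stays the same.
D♯m: root D♯ down an augmented seventh → Eb, giving Ebm.
E: root E down an augmented seventh → Fb, giving Fb.
A♯m7b5: root A♯ down an augmented seventh → Bb, giving Bbm7b5.
Bmaj7: root B down an augmented seventh → Cb, giving Cbmaj7.
E: root E down an augmented seventh → Fb, giving Fb.
D♯dim7: root D♯ down an augmented seventh → Eb, giving Ebdim7.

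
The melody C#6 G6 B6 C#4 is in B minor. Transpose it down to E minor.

From B down to E is a perfect fifth; apply that to each pitch.
C#6 gives F#5
G6 gives C6
B6 gives E6
C#4 gives F#3

F#5 C6 E6 F#3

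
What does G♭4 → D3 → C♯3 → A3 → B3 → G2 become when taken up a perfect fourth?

Cb5 G3 F#3 D4 E4 C3

Gb4 to Cb5
D3 to G3
C#3 to F#3
A3 to D4
B3 to E4
G2 to C3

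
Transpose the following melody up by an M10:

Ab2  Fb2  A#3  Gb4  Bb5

C4 Ab3 C##5 Bb5 D7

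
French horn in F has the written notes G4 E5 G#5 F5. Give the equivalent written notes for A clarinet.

First find concert pitch: the French horn in F sounds a perfect fifth below written, so G4 E5 G#5 F5 sounds C4 A4 C#5 Bb4.
Then write for A clarinet: it sounds a minor third below written, so the part must be a minor third above concert.
C4 → Eb4
A4 → C5
C#5 → E5
Bb4 → Db5

Eb4 C5 E5 Db5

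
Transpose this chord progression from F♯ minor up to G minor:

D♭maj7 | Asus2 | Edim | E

F♯ minor up to G minor is a minor second; each chord root moves by that interval while the quality stays the same.
D♭maj7: root D♭ up a minor second → Ebb, giving Ebbmaj7.
Asus2: root A up a minor second → Bb, giving Bbsus2.
Edim: root E up a minor second → F, giving Fdim.
E: root E up a minor second → F, giving F.

Ebbmaj7 Bbsus2 Fdim F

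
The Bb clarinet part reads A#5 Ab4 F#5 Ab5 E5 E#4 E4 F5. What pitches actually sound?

G#5 Gb4 E5 Gb5 D5 D#4 D4 Eb5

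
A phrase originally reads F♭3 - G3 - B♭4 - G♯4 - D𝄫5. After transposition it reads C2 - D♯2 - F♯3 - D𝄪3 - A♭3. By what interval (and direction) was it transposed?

down a diminished eleventh

Take the first pair: Fb3 → C2. F to C spans 11 letter names, so the interval is some kind of eleventh.
C2 to Fb3 is 16 semitones, which makes it a diminished eleventh; the second version is lower, so the direction is down.
Checking another pair — Dbb5 → Ab3 — gives the same interval.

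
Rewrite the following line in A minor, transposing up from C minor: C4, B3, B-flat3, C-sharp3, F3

A4 G#4 G4 A#3 D4

C minor to A minor up is a major sixth, so every note moves up by that interval.
C4 -> A4
B3 -> G#4
Bb3 -> G4
C#3 -> A#3
F3 -> D4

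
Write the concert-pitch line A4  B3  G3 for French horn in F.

Written C4 sounds as F3 on the French horn in F, so concert pitches are written a perfect fifth up.
A4 to E5
B3 to F#4
G3 to D4

E5 F#4 D4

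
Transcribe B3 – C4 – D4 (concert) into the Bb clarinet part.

Written C4 sounds as Bb3 on the Bb clarinet, so concert pitches are written a major second up.
B3 -> C#4
C4 -> D4
D4 -> E4

C#4 D4 E4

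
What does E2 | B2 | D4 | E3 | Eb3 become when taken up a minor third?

G2 D3 F4 G3 Gb3

E2 up a minor third is G2.
B2: a third up reaches D, and 3 semitones makes it D3.
D4: a third up reaches F, and 3 semitones makes it F4.
A minor third up from E3 gives G3.
Eb3: a third up reaches G, and 3 semitones makes it Gb3.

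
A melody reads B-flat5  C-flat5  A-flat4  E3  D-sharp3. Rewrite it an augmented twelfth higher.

F#7 G6 E6 B#4 A##4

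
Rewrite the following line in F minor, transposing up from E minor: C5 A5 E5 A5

Db5 Bb5 F5 Bb5

E minor to F minor up is a minor second, so every note moves up by that interval.
C5 gives Db5
A5 gives Bb5
E5 gives F5
A5 gives Bb5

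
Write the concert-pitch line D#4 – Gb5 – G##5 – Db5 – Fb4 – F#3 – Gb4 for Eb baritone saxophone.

B#5 Eb7 E##7 Bb6 Db6 D#5 Eb6

The Eb baritone saxophone sounds a major thirteenth below written, so the written part must be a major thirteenth above concert — transpose each note up.
D#4 to B#5
Gb5 to Eb7
G##5 to E##7
Db5 to Bb6
Fb4 to Db6
F#3 to D#5
Gb4 to Eb6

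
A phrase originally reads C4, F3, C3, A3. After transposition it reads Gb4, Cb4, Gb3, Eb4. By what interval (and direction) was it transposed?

up a diminished fifth

From C4 to Gb4 is 5 letter names — a fifth of some quality.
C4 to Gb4 is 6 semitones, which makes it a diminished fifth; the second version is higher, so the direction is up.
Checking another pair — A3 → Eb4 — gives the same interval.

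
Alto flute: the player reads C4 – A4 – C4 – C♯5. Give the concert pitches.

G3 E4 G3 G#4

Written C4 on the alto flute sounds as G3, a perfect fourth lower; apply that shift to every note.
C4 to G3
A4 to E4
C4 to G3
C#5 to G#4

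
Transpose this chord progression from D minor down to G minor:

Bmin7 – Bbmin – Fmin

Emin7 Ebmin Bbmin

D minor down to G minor is a perfect fifth; each chord root moves by that interval while the quality stays the same.
Bmin7: root B down a perfect fifth → E, giving Emin7.
Bbmin: root Bb down a perfect fifth → Eb, giving Ebmin.
Fmin: root F down a perfect fifth → Bb, giving Bbmin.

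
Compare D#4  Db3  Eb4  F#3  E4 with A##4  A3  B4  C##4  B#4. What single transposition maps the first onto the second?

Take the first pair: D#4 → A##4. D to A spans 5 letter names, so the interval is some kind of fifth.
D#4 to A##4 is 8 semitones, which makes it an augmented fifth; the second version is higher, so the direction is up.
Checking another pair — E4 → B#4 — gives the same interval.

up an augmented fifth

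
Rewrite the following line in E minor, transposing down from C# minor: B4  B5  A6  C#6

C# minor to E minor down is a major sixth, so every note moves down by that interval.
B4 gives D4
B5 gives D5
A6 gives C6
C#6 gives E5

D4 D5 C6 E5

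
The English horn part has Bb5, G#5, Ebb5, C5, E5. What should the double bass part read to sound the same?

First find concert pitch: the English horn sounds a perfect fifth below written, so Bb5 G#5 Ebb5 C5 E5 sounds Eb5 C#5 Abb4 F4 A4.
Then write for double bass: it sounds a perfect octave below written, so the part must be a perfect octave above concert.
Eb5 → Eb6
C#5 → C#6
Abb4 → Abb5
F4 → F5
A4 → A5

Eb6 C#6 Abb5 F5 A5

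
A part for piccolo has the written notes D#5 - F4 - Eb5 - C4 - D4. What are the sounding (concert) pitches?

D#6 F5 Eb6 C5 D5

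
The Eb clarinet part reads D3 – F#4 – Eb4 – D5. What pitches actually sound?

F3 A4 Gb4 F5

Written C4 on the Eb clarinet sounds as Eb4, a minor third higher; apply that shift to every note.
D3 -> F3
F#4 -> A4
Eb4 -> Gb4
D5 -> F5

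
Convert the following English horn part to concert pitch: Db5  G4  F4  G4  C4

Written C4 on the English horn sounds as F3, a perfect fifth lower; apply that shift to every note.
Db5 gives Gb4
G4 gives C4
F4 gives Bb3
G4 gives C4
C4 gives F3

Gb4 C4 Bb3 C4 F3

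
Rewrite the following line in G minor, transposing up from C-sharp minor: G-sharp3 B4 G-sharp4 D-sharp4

D4 F5 D5 A4

C-sharp minor to G minor up is a diminished fifth, so every note moves up by that interval.
G#3 → D4
B4 → F5
G#4 → D5
D#4 → A4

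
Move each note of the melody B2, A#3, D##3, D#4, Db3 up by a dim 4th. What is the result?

Eb3 D4 G#3 G4 Gbb3

B2 up a diminished fourth is Eb3.
A#3 up a diminished fourth is D4.
A diminished fourth up from D##3 gives G#3.
D#4: a fourth up reaches G, and 4 semitones makes it G4.
Db3: a fourth up reaches G, and 4 semitones makes it Gbb3.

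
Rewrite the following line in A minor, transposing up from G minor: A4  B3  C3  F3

B4 C#4 D3 G3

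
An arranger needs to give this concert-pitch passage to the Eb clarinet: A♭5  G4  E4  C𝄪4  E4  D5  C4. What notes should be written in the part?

The Eb clarinet sounds a minor third above written, so the written part must be a minor third below concert — transpose each note down.
Ab5 to F5
G4 to E4
E4 to C#4
C##4 to A##3
E4 to C#4
D5 to B4
C4 to A3

F5 E4 C#4 A##3 C#4 B4 A3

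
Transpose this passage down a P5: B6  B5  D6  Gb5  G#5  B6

E6 E5 G5 Cb5 C#5 E6

A perfect fifth down from B6 gives E6.
B5 down a perfect fifth is E5.
A perfect fifth down from D6 gives G5.
A perfect fifth down from Gb5 gives Cb5.
G#5 down a perfect fifth is C#5.
B6 down a perfect fifth is E6.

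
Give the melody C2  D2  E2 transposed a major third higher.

C2: a third up reaches E, and 4 semitones makes it E2.
A major third up from D2 gives F#2.
E2 up a major third is G#2.

E2 F#2 G#2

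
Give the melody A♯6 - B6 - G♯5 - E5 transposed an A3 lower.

F6 Gb6 Eb5 Cb5

A#6: a third down reaches F, and 5 semitones makes it F6.
An augmented third down from B6 gives Gb6.
An augmented third down from G#5 gives Eb5.
E5 down an augmented third is Cb5.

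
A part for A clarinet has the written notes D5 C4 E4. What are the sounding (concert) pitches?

B4 A3 C#4

The A clarinet sounds a minor third below written, so transpose each written note down a minor third.
D5 -> B4
C4 -> A3
E4 -> C#4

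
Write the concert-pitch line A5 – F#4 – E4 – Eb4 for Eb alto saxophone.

F#6 D#5 C#5 C5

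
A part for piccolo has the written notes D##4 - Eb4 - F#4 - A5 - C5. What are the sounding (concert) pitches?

D##5 Eb5 F#5 A6 C6

Written C4 on the piccolo sounds as C5, a perfect octave higher; apply that shift to every note.
D##4 -> D##5
Eb4 -> Eb5
F#4 -> F#5
A5 -> A6
C5 -> C6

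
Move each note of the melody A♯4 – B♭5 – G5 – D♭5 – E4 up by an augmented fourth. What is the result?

An augmented fourth up from A#4 gives D##5.
Bb5: a fourth up reaches E, and 6 semitones makes it E6.
G5 up an augmented fourth is C#6.
Db5 up an augmented fourth is G5.
E4 up an augmented fourth is A#4.

D##5 E6 C#6 G5 A#4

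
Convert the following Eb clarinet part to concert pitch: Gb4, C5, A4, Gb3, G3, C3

Bbb4 Eb5 C5 Bbb3 Bb3 Eb3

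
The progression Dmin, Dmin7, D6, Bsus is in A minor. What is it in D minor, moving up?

A minor up to D minor is a perfect fourth; each chord root moves by that interval while the quality stays the same.
Dmin: root D up a perfect fourth → G, giving Gmin.
Dmin7: root D up a perfect fourth → G, giving Gmin7.
D6: root D up a perfect fourth → G, giving G6.
Bsus: root B up a perfect fourth → E, giving Esus.

Gmin Gmin7 G6 Esus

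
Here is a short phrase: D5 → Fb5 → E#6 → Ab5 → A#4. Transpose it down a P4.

A4 Cb5 B#5 Eb5 E#4

D5: a fourth down reaches A, and 5 semitones makes it A4.
Fb5: a fourth down reaches C, and 5 semitones makes it Cb5.
A perfect fourth down from E#6 gives B#5.
Ab5: a fourth down reaches E, and 5 semitones makes it Eb5.
A#4 down a perfect fourth is E#4.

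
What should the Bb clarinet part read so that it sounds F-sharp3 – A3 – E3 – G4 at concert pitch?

The Bb clarinet sounds a major second below written, so the written part must be a major second above concert — transpose each note up.
F#3 -> G#3
A3 -> B3
E3 -> F#3
G4 -> A4

G#3 B3 F#3 A4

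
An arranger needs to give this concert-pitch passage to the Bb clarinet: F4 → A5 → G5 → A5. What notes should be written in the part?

G4 B5 A5 B5

The Bb clarinet sounds a major second below written, so the written part must be a major second above concert — transpose each note up.
F4 gives G4
A5 gives B5
G5 gives A5
A5 gives B5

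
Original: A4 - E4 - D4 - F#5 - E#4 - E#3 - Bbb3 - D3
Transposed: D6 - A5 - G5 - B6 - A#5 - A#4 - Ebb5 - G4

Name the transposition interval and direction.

up a perfect eleventh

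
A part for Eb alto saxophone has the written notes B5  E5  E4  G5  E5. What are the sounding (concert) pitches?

Written C4 on the Eb alto saxophone sounds as Eb3, a major sixth lower; apply that shift to every note.
B5 to D5
E5 to G4
E4 to G3
G5 to Bb4
E5 to G4

D5 G4 G3 Bb4 G4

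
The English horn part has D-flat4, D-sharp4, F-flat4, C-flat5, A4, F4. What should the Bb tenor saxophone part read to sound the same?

First find concert pitch: the English horn sounds a perfect fifth below written, so D-flat4 D-sharp4 F-flat4 C-flat5 A4 F4 sounds Gb3 G#3 Bbb3 Fb4 D4 Bb3.
Then write for Bb tenor saxophone: it sounds a major ninth below written, so the part must be a major ninth above concert.
Gb3 → Ab4
G#3 → A#4
Bbb3 → Cb5
Fb4 → Gb5
D4 → E5
Bb3 → C5

Ab4 A#4 Cb5 Gb5 E5 C5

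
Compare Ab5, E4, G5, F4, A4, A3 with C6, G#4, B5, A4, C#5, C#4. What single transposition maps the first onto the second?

Take the first pair: Ab5 → C6. A to C spans 3 letter names, so the interval is some kind of third.
Ab5 to C6 is 4 semitones, which makes it a major third; the second version is higher, so the direction is up.
Checking another pair — A3 → C#4 — gives the same interval.

up a major third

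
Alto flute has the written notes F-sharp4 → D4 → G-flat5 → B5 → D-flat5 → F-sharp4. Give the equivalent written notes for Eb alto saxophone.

A#4 F#4 Bb5 D#6 F5 A#4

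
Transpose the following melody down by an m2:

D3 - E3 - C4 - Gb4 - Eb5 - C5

A minor second down from D3 gives C#3.
A minor second down from E3 gives D#3.
C4: a second down reaches B, and 1 semitone makes it B3.
A minor second down from Gb4 gives F4.
Eb5: a second down reaches D, and 1 semitone makes it D5.
A minor second down from C5 gives B4.

C#3 D#3 B3 F4 D5 B4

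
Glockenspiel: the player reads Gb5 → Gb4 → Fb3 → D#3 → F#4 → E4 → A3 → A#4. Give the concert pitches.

Gb7 Gb6 Fb5 D#5 F#6 E6 A5 A#6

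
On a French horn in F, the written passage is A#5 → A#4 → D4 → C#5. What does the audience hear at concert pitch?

D#5 D#4 G3 F#4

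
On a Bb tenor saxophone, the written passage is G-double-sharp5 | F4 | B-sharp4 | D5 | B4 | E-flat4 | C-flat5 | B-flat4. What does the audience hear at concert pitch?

F##4 Eb3 A#3 C4 A3 Db3 Bbb3 Ab3

Written C4 on the Bb tenor saxophone sounds as Bb2, a major ninth lower; apply that shift to every note.
G##5 -> F##4
F4 -> Eb3
B#4 -> A#3
D5 -> C4
B4 -> A3
Eb4 -> Db3
Cb5 -> Bbb3
Bb4 -> Ab3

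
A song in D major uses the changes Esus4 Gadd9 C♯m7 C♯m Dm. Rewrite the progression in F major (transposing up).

D major up to F major is a minor third; each chord root moves by that interval while the quality stays the same.
Esus4: root E up a minor third → G, giving Gsus4.
Gadd9: root G up a minor third → Bb, giving Bbadd9.
C♯m7: root C♯ up a minor third → E, giving Em7.
C♯m: root C♯ up a minor third → E, giving Em.
Dm: root D up a minor third → F, giving Fm.

Gsus4 Bbadd9 Em7 Em Fm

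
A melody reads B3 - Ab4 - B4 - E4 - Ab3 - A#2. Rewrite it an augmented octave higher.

B#4 A5 B#5 E#5 A4 A##3

B3 -> B#4
Ab4 -> A5
B4 -> B#5
E4 -> E#5
Ab3 -> A4
A#2 -> A##3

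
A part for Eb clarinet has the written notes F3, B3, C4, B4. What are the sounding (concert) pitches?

Ab3 D4 Eb4 D5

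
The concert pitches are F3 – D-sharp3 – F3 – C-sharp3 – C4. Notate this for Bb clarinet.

G3 E#3 G3 D#3 D4

Written C4 sounds as Bb3 on the Bb clarinet, so concert pitches are written a major second up.
F3 becomes G3
D#3 becomes E#3
F3 becomes G3
C#3 becomes D#3
C4 becomes D4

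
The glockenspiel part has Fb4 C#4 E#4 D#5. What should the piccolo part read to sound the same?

First find concert pitch: the glockenspiel sounds a perfect fifteenth above written, so Fb4 C#4 E#4 D#5 sounds Fb6 C#6 E#6 D#7.
Then write for piccolo: it sounds a perfect octave above written, so the part must be a perfect octave below concert.
Fb6 → Fb5
C#6 → C#5
E#6 → E#5
D#7 → D#6

Fb5 C#5 E#5 D#6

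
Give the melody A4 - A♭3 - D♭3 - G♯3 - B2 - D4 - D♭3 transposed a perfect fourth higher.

D5 Db4 Gb3 C#4 E3 G4 Gb3

A4 to D5
Ab3 to Db4
Db3 to Gb3
G#3 to C#4
B2 to E3
D4 to G4
Db3 to Gb3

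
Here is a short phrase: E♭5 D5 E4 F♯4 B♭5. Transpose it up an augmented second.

F#5 E#5 F##4 G##4 C#6

Eb5 becomes F#5
D5 becomes E#5
E4 becomes F##4
F#4 becomes G##4
Bb5 becomes C#6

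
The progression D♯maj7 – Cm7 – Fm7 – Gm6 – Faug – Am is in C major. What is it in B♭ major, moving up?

C#maj7 Bbm7 Ebm7 Fm6 Ebaug Gm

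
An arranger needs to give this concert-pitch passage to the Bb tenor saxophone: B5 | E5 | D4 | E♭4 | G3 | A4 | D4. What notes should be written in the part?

C#7 F#6 E5 F5 A4 B5 E5

The Bb tenor saxophone sounds a major ninth below written, so the written part must be a major ninth above concert — transpose each note up.
B5 → C#7
E5 → F#6
D4 → E5
Eb4 → F5
G3 → A4
A4 → B5
D4 → E5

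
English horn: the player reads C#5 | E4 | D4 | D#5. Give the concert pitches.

Written C4 on the English horn sounds as F3, a perfect fifth lower; apply that shift to every note.
C#5 becomes F#4
E4 becomes A3
D4 becomes G3
D#5 becomes G#4

F#4 A3 G3 G#4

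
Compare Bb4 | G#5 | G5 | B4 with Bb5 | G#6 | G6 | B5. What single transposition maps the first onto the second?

up a perfect octave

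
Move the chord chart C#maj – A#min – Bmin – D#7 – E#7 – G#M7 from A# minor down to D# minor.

F#maj D#min Emin G#7 A#7 C#M7

A# minor down to D# minor is a perfect fifth; each chord root moves by that interval while the quality stays the same.
C#maj: root C# down a perfect fifth → F#, giving F#maj.
A#min: root A# down a perfect fifth → D#, giving D#min.
Bmin: root B down a perfect fifth → E, giving Emin.
D#7: root D# down a perfect fifth → G#, giving G#7.
E#7: root E# down a perfect fifth → A#, giving A#7.
G#M7: root G# down a perfect fifth → C#, giving C#M7.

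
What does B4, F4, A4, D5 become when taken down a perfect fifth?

E4 Bb3 D4 G4

A perfect fifth down from B4 gives E4.
F4: a fifth down reaches B, and 7 semitones makes it Bb3.
A4: a fifth down reaches D, and 7 semitones makes it D4.
A perfect fifth down from D5 gives G4.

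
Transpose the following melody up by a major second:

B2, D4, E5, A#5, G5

B2 -> C#3
D4 -> E4
E5 -> F#5
A#5 -> B#5
G5 -> A5

C#3 E4 F#5 B#5 A5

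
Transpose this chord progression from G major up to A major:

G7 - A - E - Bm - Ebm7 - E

A7 B F# C#m Fm7 F#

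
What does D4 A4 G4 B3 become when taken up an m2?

D4 up a minor second is Eb4.
A4 up a minor second is Bb4.
G4: a second up reaches A, and 1 semitone makes it Ab4.
A minor second up from B3 gives C4.

Eb4 Bb4 Ab4 C4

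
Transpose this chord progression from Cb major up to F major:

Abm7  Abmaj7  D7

Cb major up to F major is an augmented fourth; each chord root moves by that interval while the quality stays the same.
Abm7: root Ab up an augmented fourth → D, giving Dm7.
Abmaj7: root Ab up an augmented fourth → D, giving Dmaj7.
D7: root D up an augmented fourth → G#, giving G#7.

Dm7 Dmaj7 G#7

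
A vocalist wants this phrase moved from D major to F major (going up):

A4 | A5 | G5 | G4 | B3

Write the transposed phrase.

C5 C6 Bb5 Bb4 D4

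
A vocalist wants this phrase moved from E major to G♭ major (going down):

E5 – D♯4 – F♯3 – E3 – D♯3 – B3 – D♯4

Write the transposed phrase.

Gb4 F3 Ab2 Gb2 F2 Db3 F3

From E down to G♭ is an augmented sixth; apply that to each pitch.
E5 -> Gb4
D#4 -> F3
F#3 -> Ab2
E3 -> Gb2
D#3 -> F2
B3 -> Db3
D#4 -> F3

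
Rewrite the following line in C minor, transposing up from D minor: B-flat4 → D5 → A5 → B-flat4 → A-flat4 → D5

From D up to C is a minor seventh; apply that to each pitch.
Bb4 to Ab5
D5 to C6
A5 to G6
Bb4 to Ab5
Ab4 to Gb5
D5 to C6

Ab5 C6 G6 Ab5 Gb5 C6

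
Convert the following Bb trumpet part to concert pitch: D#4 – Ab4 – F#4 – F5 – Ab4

The Bb trumpet sounds a major second below written, so transpose each written note down a major second.
D#4 gives C#4
Ab4 gives Gb4
F#4 gives E4
F5 gives Eb5
Ab4 gives Gb4

C#4 Gb4 E4 Eb5 Gb4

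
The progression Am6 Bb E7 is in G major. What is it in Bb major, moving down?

Cm6 Db G7

G major down to Bb major is a major sixth; each chord root moves by that interval while the quality stays the same.
Am6: root A down a major sixth → C, giving Cm6.
Bb: root Bb down a major sixth → Db, giving Db.
E7: root E down a major sixth → G, giving G7.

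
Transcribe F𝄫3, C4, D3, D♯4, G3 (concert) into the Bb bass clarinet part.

Written C4 sounds as Bb2 on the Bb bass clarinet, so concert pitches are written a major ninth up.
Fbb3 → Gbb4
C4 → D5
D3 → E4
D#4 → E#5
G3 → A4

Gbb4 D5 E4 E#5 A4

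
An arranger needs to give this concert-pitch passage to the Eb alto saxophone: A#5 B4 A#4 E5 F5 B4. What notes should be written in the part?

F##6 G#5 F##5 C#6 D6 G#5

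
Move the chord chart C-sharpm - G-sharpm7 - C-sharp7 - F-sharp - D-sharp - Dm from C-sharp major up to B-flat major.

Bbm Fm7 Bb7 Eb C Cbm

C-sharp major up to B-flat major is a diminished seventh; each chord root moves by that interval while the quality stays the same.
C-sharpm: root C-sharp up a diminished seventh → Bb, giving Bbm.
G-sharpm7: root G-sharp up a diminished seventh → F, giving Fm7.
C-sharp7: root C-sharp up a diminished seventh → Bb, giving Bb7.
F-sharp: root F-sharp up a diminished seventh → Eb, giving Eb.
D-sharp: root D-sharp up a diminished seventh → C, giving C.
Dm: root D up a diminished seventh → Cb, giving Cbm.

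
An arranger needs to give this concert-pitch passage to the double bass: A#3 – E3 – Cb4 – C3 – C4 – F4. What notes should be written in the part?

Written C4 sounds as C3 on the double bass, so concert pitches are written a perfect octave up.
A#3 → A#4
E3 → E4
Cb4 → Cb5
C3 → C4
C4 → C5
F4 → F5

A#4 E4 Cb5 C4 C5 F5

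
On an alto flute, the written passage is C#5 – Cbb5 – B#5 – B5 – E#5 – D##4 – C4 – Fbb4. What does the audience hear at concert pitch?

Written C4 on the alto flute sounds as G3, a perfect fourth lower; apply that shift to every note.
C#5 becomes G#4
Cbb5 becomes Gbb4
B#5 becomes F##5
B5 becomes F#5
E#5 becomes B#4
D##4 becomes A##3
C4 becomes G3
Fbb4 becomes Cbb4

G#4 Gbb4 F##5 F#5 B#4 A##3 G3 Cbb4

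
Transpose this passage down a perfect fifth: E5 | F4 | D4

A4 Bb3 G3

E5: a fifth down reaches A, and 7 semitones makes it A4.
F4: a fifth down reaches B, and 7 semitones makes it Bb3.
A perfect fifth down from D4 gives G3.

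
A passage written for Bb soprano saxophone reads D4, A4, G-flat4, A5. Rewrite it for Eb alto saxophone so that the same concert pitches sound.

First find concert pitch: the Bb soprano saxophone sounds a major second below written, so D4 A4 G-flat4 A5 sounds C4 G4 Fb4 G5.
Then write for Eb alto saxophone: it sounds a major sixth below written, so the part must be a major sixth above concert.
C4 → A4
G4 → E5
Fb4 → Db5
G5 → E6

A4 E5 Db5 E6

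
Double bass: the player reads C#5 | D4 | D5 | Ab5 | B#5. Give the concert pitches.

C#4 D3 D4 Ab4 B#4

The double bass sounds a perfect octave below written, so transpose each written note down a perfect octave.
C#5 becomes C#4
D4 becomes D3
D5 becomes D4
Ab5 becomes Ab4
B#5 becomes B#4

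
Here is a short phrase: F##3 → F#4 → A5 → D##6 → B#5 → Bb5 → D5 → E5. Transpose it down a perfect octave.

F##2 F#3 A4 D##5 B#4 Bb4 D4 E4

F##3 gives F##2
F#4 gives F#3
A5 gives A4
D##6 gives D##5
B#5 gives B#4
Bb5 gives Bb4
D5 gives D4
E5 gives E4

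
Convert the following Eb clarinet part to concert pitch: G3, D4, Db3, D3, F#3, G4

Bb3 F4 Fb3 F3 A3 Bb4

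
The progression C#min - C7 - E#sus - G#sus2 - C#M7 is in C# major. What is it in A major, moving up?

Amin Ab7 C#sus Esus2 AM7

C# major up to A major is a minor sixth; each chord root moves by that interval while the quality stays the same.
C#min: root C# up a minor sixth → A, giving Amin.
C7: root C up a minor sixth → Ab, giving Ab7.
E#sus: root E# up a minor sixth → C#, giving C#sus.
G#sus2: root G# up a minor sixth → E, giving Esus2.
C#M7: root C# up a minor sixth → A, giving AM7.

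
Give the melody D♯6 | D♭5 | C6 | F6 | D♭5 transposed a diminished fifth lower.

G##5 G4 F#5 B5 G4

D#6 becomes G##5
Db5 becomes G4
C6 becomes F#5
F6 becomes B5
Db5 becomes G4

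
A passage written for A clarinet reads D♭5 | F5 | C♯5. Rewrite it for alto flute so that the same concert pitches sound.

Eb5 G5 D#5

First find concert pitch: the A clarinet sounds a minor third below written, so D♭5 F5 C♯5 sounds Bb4 D5 A#4.
Then write for alto flute: it sounds a perfect fourth below written, so the part must be a perfect fourth above concert.
Bb4 → Eb5
D5 → G5
A#4 → D#5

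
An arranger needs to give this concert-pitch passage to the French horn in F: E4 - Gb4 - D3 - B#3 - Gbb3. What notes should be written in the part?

B4 Db5 A3 F##4 Dbb4

The French horn in F sounds a perfect fifth below written, so the written part must be a perfect fifth above concert — transpose each note up.
E4 → B4
Gb4 → Db5
D3 → A3
B#3 → F##4
Gbb3 → Dbb4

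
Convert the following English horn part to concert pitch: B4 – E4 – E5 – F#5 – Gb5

E4 A3 A4 B4 Cb5

Written C4 on the English horn sounds as F3, a perfect fifth lower; apply that shift to every note.
B4 to E4
E4 to A3
E5 to A4
F#5 to B4
Gb5 to Cb5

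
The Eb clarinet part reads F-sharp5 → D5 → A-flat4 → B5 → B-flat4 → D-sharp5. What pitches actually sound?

The Eb clarinet sounds a minor third above written, so transpose each written note up a minor third.
F#5 -> A5
D5 -> F5
Ab4 -> Cb5
B5 -> D6
Bb4 -> Db5
D#5 -> F#5

A5 F5 Cb5 D6 Db5 F#5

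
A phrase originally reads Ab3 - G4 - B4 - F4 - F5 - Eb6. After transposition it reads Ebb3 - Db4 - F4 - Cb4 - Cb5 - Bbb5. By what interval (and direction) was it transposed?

down an augmented fourth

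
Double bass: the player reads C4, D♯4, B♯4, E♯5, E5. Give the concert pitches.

C3 D#3 B#3 E#4 E4

The double bass sounds a perfect octave below written, so transpose each written note down a perfect octave.
C4 gives C3
D#4 gives D#3
B#4 gives B#3
E#5 gives E#4
E5 gives E4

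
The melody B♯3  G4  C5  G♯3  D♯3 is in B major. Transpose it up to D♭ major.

D4 Bbb4 Ebb5 Bb3 F3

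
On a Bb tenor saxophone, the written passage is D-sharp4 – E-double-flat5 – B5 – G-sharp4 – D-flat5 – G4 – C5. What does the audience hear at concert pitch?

Written C4 on the Bb tenor saxophone sounds as Bb2, a major ninth lower; apply that shift to every note.
D#4 -> C#3
Ebb5 -> Dbb4
B5 -> A4
G#4 -> F#3
Db5 -> Cb4
G4 -> F3
C5 -> Bb3

C#3 Dbb4 A4 F#3 Cb4 F3 Bb3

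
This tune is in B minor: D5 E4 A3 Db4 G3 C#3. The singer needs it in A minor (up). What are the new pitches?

B minor to A minor up is a minor seventh, so every note moves up by that interval.
D5 → C6
E4 → D5
A3 → G4
Db4 → Cb5
G3 → F4
C#3 → B3

C6 D5 G4 Cb5 F4 B3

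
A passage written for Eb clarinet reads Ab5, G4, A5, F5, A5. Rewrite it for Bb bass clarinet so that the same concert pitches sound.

Db7 C6 D7 Bb6 D7

First find concert pitch: the Eb clarinet sounds a minor third above written, so Ab5 G4 A5 F5 A5 sounds Cb6 Bb4 C6 Ab5 C6.
Then write for Bb bass clarinet: it sounds a major ninth below written, so the part must be a major ninth above concert.
Cb6 → Db7
Bb4 → C6
C6 → D7
Ab5 → Bb6
C6 → D7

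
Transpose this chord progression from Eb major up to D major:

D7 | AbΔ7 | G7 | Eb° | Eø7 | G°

C#7 GΔ7 F#7 D° D#ø7 F#°

Eb major up to D major is a major seventh; each chord root moves by that interval while the quality stays the same.
D7: root D up a major seventh → C#, giving C#7.
AbΔ7: root Ab up a major seventh → G, giving GΔ7.
G7: root G up a major seventh → F#, giving F#7.
Eb°: root Eb up a major seventh → D, giving D°.
Eø7: root E up a major seventh → D#, giving D#ø7.
G°: root G up a major seventh → F#, giving F#°.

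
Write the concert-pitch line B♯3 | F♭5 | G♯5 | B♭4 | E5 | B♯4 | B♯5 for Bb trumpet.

The Bb trumpet sounds a major second below written, so the written part must be a major second above concert — transpose each note up.
B#3 -> C##4
Fb5 -> Gb5
G#5 -> A#5
Bb4 -> C5
E5 -> F#5
B#4 -> C##5
B#5 -> C##6

C##4 Gb5 A#5 C5 F#5 C##5 C##6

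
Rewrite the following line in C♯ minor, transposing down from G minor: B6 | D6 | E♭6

E#6 G#5 A5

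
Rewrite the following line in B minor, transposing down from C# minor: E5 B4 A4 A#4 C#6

C# minor to B minor down is a major second, so every note moves down by that interval.
E5 → D5
B4 → A4
A4 → G4
A#4 → G#4
C#6 → B5

D5 A4 G4 G#4 B5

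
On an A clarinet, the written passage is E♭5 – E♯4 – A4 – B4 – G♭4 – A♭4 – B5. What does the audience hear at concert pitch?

C5 C##4 F#4 G#4 Eb4 F4 G#5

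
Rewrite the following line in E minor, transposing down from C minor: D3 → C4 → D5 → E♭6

From C down to E is a minor sixth; apply that to each pitch.
D3 to F#2
C4 to E3
D5 to F#4
Eb6 to G5

F#2 E3 F#4 G5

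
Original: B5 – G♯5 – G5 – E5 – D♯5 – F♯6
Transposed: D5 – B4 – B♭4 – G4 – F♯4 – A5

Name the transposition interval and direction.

down a major sixth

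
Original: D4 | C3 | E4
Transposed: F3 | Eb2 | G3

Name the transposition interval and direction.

down a major sixth

Take the first pair: D4 → F3. D to F spans 6 letter names, so the interval is some kind of sixth.
F3 to D4 is 9 semitones, which makes it a major sixth; the second version is lower, so the direction is down.
Checking another pair — E4 → G3 — gives the same interval.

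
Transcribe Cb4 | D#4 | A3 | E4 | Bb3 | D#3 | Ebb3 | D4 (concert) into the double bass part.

Cb5 D#5 A4 E5 Bb4 D#4 Ebb4 D5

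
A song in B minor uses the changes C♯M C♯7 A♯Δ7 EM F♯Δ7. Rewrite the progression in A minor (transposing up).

BM B7 G#Δ7 DM EΔ7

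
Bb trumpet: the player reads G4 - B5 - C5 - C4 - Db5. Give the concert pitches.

F4 A5 Bb4 Bb3 Cb5

The Bb trumpet sounds a major second below written, so transpose each written note down a major second.
G4 -> F4
B5 -> A5
C5 -> Bb4
C4 -> Bb3
Db5 -> Cb5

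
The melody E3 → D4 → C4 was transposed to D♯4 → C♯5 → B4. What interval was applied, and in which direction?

up a major seventh

From E3 to D#4 is 7 letter names — a seventh of some quality.
E3 to D#4 is 11 semitones, which makes it a major seventh; the second version is higher, so the direction is up.
Checking another pair — C4 → B4 — gives the same interval.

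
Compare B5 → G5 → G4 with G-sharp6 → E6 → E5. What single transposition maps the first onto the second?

From B5 to G#6 is 6 letter names — a sixth of some quality.
B5 to G#6 is 9 semitones, which makes it a major sixth; the second version is higher, so the direction is up.
Checking another pair — G4 → E5 — gives the same interval.

up a major sixth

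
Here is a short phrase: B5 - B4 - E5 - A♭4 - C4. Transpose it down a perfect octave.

B4 B3 E4 Ab3 C3

B5 to B4
B4 to B3
E5 to E4
Ab4 to Ab3
C4 to C3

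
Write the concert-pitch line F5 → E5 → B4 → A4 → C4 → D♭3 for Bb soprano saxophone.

Written C4 sounds as Bb3 on the Bb soprano saxophone, so concert pitches are written a major second up.
F5 to G5
E5 to F#5
B4 to C#5
A4 to B4
C4 to D4
Db3 to Eb3

G5 F#5 C#5 B4 D4 Eb3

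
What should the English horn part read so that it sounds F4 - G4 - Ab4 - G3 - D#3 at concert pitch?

The English horn sounds a perfect fifth below written, so the written part must be a perfect fifth above concert — transpose each note up.
F4 -> C5
G4 -> D5
Ab4 -> Eb5
G3 -> D4
D#3 -> A#3

C5 D5 Eb5 D4 A#3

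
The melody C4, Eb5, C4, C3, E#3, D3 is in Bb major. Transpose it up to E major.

F#4 A5 F#4 F#3 A##3 G#3

From Bb up to E is an augmented fourth; apply that to each pitch.
C4 -> F#4
Eb5 -> A5
C4 -> F#4
C3 -> F#3
E#3 -> A##3
D3 -> G#3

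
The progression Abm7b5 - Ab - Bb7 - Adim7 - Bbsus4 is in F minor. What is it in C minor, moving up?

Ebm7b5 Eb F7 Edim7 Fsus4

F minor up to C minor is a perfect fifth; each chord root moves by that interval while the quality stays the same.
Abm7b5: root Ab up a perfect fifth → Eb, giving Ebm7b5.
Ab: root Ab up a perfect fifth → Eb, giving Eb.
Bb7: root Bb up a perfect fifth → F, giving F7.
Adim7: root A up a perfect fifth → E, giving Edim7.
Bbsus4: root Bb up a perfect fifth → F, giving Fsus4.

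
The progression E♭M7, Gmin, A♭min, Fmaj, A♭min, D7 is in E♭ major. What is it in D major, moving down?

DM7 F#min Gmin Emaj Gmin C#7

E♭ major down to D major is a minor second; each chord root moves by that interval while the quality stays the same.
E♭M7: root E♭ down a minor second → D, giving DM7.
Gmin: root G down a minor second → F#, giving F#min.
A♭min: root A♭ down a minor second → G, giving Gmin.
Fmaj: root F down a minor second → E, giving Emaj.
A♭min: root A♭ down a minor second → G, giving Gmin.
D7: root D down a minor second → C#, giving C#7.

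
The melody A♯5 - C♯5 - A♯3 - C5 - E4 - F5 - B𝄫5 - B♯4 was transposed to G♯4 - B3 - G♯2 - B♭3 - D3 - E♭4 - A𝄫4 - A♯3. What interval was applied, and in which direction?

down a major ninth

From A#5 to G#4 is 9 letter names — a ninth of some quality.
G#4 to A#5 is 14 semitones, which makes it a major ninth; the second version is lower, so the direction is down.
Checking another pair — B#4 → A#3 — gives the same interval.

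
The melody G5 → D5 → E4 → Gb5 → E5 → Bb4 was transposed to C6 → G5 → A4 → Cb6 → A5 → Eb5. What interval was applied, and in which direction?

From G5 to C6 is 4 letter names — a fourth of some quality.
G5 to C6 is 5 semitones, which makes it a perfect fourth; the second version is higher, so the direction is up.
Checking another pair — Bb4 → Eb5 — gives the same interval.

up a perfect fourth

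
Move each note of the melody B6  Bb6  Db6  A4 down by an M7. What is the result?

C6 Cb6 Ebb5 Bb3

B6 becomes C6
Bb6 becomes Cb6
Db6 becomes Ebb5
A4 becomes Bb3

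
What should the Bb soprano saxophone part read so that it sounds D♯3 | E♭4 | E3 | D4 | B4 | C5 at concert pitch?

The Bb soprano saxophone sounds a major second below written, so the written part must be a major second above concert — transpose each note up.
D#3 gives E#3
Eb4 gives F4
E3 gives F#3
D4 gives E4
B4 gives C#5
C5 gives D5

E#3 F4 F#3 E4 C#5 D5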